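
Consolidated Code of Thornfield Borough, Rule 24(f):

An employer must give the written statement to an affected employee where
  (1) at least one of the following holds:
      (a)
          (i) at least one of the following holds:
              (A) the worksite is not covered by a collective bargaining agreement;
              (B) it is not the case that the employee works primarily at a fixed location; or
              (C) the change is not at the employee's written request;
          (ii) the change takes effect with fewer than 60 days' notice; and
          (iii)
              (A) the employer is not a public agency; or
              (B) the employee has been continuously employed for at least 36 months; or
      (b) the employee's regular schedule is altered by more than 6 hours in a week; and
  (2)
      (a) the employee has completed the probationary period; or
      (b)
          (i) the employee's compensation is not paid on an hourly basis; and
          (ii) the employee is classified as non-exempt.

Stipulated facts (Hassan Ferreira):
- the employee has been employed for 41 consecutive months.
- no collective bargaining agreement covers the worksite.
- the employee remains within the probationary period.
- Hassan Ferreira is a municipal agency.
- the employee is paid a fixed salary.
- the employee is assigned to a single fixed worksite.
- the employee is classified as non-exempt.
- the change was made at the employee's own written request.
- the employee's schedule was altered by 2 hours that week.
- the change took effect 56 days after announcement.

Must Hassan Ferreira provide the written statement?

Yes — required.

(A) no CBA — satisfied.
(B) not (fixed location) — not satisfied.
(C) not employee-requested — not met.
(i) = T OR F OR F = true.
(ii) < 60 days' notice — met.
(A) not (public agency) — not satisfied.
(B) tenure ≥ 36 mo. — satisfied.
So (iii) is satisfied (F OR T).
(a) = T AND T AND T = true.
(b) schedule shift > 6h — not satisfied.
(1) = T OR F = true.
(a) past probation — fails.
(i) not (hourly-paid) — holds.
(ii) non-exempt — met.
(b) = T AND T = true.
(2) = F OR T = true.
Overall = T AND T = true.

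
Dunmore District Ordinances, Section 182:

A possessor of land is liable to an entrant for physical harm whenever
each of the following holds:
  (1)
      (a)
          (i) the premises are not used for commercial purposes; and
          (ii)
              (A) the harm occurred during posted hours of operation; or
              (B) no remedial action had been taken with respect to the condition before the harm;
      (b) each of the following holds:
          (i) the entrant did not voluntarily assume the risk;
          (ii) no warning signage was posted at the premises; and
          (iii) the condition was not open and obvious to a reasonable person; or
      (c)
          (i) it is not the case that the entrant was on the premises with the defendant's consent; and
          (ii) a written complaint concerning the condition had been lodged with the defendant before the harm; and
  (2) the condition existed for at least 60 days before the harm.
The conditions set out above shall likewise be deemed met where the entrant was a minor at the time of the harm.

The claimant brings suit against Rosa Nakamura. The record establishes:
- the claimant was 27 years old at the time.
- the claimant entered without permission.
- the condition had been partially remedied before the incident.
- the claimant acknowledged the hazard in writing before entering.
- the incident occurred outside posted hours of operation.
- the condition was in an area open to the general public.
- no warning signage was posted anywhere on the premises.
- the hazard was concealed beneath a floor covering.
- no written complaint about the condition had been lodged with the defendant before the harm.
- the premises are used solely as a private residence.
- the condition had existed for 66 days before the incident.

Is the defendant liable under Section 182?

(i) not (commercial use) — holds.
(A) during posted hours — not met.
(B) no remedial action — not satisfied.
So (ii) is not satisfied (F OR F).
So (a) is not satisfied (T AND F).
(i) no assumed risk — not satisfied.
(ii) no signage posted — satisfied.
(iii) not open/obvious — satisfied.
So (b) is not satisfied (F AND T AND T).
(i) not (consent to enter) — satisfied.
(ii) complaint lodged — not satisfied.
(c) = T AND F = false.
(1): F OR F OR F → false.
(2) condition ≥60 days old — met.
So Overall is not satisfied (F AND T).
Exception (entrant a minor) — not satisfied.
Result: main false OR exception false → false.

No — not liable.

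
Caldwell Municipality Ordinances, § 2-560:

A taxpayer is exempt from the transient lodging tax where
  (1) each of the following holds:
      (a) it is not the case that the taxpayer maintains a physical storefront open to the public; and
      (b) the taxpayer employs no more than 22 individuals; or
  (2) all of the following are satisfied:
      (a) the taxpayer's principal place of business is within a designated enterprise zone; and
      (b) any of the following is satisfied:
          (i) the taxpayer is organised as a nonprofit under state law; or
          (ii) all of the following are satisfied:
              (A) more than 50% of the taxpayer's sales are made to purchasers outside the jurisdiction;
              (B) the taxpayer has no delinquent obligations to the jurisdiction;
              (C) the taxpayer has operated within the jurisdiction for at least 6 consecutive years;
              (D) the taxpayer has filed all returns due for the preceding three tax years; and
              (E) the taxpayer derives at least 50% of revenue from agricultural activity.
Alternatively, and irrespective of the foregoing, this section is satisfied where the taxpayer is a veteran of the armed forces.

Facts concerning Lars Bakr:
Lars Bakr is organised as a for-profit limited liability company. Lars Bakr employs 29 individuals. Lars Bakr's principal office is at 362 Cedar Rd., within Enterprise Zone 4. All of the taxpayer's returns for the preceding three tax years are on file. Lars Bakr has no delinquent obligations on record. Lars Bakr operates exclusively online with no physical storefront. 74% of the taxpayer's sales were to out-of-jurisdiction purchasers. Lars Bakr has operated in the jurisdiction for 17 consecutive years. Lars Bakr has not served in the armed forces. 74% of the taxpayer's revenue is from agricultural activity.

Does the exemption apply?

Yes — exempt.

(a) not (has storefront) — satisfied.
(b) ≤ 22 employees — not met.
(1) = T AND F = false.
(a) in enterprise zone — satisfied.
(i) nonprofit — not met.
(A) >50% out-of-jur. sales — satisfied.
(B) no delinquency — satisfied.
(C) ≥ 6 yrs in jurisdiction — holds.
(D) returns current — satisfied.
(E) ≥50% agricultural — satisfied.
(ii) = T AND T AND T AND T AND T = true.
(b) = F OR T = true.
So (2) is satisfied (T AND T).
Overall = F OR T = true.
Exception (veteran) — not satisfied.
Result: main true OR exception false → true.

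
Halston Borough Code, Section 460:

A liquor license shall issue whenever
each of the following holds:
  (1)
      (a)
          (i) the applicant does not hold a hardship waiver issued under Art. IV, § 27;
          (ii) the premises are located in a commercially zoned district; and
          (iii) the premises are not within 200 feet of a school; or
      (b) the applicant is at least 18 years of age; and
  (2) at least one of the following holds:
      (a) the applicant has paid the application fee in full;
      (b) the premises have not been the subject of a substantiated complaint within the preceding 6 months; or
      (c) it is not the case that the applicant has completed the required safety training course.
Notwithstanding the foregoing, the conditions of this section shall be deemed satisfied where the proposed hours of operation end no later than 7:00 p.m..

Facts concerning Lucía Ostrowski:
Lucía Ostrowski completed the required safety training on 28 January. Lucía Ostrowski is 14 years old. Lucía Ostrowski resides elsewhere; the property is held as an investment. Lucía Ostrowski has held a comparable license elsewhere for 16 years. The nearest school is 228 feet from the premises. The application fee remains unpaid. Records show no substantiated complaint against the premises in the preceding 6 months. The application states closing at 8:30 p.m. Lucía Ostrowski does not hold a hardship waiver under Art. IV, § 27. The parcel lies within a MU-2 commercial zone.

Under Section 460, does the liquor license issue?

Yes — granted.

(i) not (hardship waiver) — holds.
(ii) commercially zoned — holds.
(iii) ≥200 ft from school — holds.
(a) = T AND T AND T = true.
(b) age ≥ 18 — not met.
So (1) is satisfied (T OR F).
(a) fee paid — fails.
(b) no complaint in 6 mo. — satisfied.
(c) not (safety training) — fails.
(2) = F OR T OR F = true.
Overall: T AND T → true.
Exception (closes by 7 p.m.) — not satisfied.
Result: main true OR exception false → true.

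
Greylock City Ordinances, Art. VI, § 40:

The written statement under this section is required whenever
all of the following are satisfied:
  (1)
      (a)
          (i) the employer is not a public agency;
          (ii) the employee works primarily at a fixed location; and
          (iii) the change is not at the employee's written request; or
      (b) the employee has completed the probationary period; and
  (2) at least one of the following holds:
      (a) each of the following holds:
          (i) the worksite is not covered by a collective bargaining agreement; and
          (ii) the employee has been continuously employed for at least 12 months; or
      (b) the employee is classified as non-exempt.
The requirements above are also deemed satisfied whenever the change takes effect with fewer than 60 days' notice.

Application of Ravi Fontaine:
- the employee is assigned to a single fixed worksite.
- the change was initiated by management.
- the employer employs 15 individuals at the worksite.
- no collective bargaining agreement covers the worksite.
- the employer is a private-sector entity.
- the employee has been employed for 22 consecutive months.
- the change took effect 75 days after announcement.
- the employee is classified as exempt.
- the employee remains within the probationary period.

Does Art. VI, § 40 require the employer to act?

(i) not (public agency) — met.
(ii) fixed location — met.
(iii) not employee-requested — met.
(a): T AND T AND T → true.
(b) past probation — fails.
(1) = T OR F = true.
(i) no CBA — holds.
(ii) tenure ≥ 12 mo. — satisfied.
(a) = T AND T = true.
(b) non-exempt — not met.
So (2) is satisfied (T OR F).
So Overall is satisfied (T AND T).
Exception (< 60 days' notice) — not satisfied.
Result: main true OR exception false → true.

Yes — required.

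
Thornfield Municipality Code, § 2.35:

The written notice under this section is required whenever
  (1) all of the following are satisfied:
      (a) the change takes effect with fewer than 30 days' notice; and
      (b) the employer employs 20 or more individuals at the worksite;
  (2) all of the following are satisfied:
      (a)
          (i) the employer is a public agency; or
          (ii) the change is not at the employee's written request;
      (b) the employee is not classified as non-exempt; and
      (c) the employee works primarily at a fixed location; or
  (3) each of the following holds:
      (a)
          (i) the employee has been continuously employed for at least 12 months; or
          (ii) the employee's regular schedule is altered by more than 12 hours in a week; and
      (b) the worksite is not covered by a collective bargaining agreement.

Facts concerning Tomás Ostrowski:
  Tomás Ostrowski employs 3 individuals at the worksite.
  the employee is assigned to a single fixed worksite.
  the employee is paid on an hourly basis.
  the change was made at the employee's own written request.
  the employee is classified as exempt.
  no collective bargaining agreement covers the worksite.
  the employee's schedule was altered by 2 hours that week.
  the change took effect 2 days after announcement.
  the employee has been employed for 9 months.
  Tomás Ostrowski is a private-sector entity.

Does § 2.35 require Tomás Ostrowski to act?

No — not required.

(a) < 30 days' notice — holds.
(b) ≥ 20 at site — fails.
(1): T AND F → false.
(i) public agency — fails.
(ii) not employee-requested — not met.
(a) = F OR F = false.
(b) not (non-exempt) — met.
(c) fixed location — met.
(2): F AND T AND T → false.
(i) tenure ≥ 12 mo. — fails.
(ii) schedule shift > 12h — not satisfied.
So (a) is not satisfied (F OR F).
(b) no CBA — met.
So (3) is not satisfied (F AND T).
Overall: F OR F OR F → false.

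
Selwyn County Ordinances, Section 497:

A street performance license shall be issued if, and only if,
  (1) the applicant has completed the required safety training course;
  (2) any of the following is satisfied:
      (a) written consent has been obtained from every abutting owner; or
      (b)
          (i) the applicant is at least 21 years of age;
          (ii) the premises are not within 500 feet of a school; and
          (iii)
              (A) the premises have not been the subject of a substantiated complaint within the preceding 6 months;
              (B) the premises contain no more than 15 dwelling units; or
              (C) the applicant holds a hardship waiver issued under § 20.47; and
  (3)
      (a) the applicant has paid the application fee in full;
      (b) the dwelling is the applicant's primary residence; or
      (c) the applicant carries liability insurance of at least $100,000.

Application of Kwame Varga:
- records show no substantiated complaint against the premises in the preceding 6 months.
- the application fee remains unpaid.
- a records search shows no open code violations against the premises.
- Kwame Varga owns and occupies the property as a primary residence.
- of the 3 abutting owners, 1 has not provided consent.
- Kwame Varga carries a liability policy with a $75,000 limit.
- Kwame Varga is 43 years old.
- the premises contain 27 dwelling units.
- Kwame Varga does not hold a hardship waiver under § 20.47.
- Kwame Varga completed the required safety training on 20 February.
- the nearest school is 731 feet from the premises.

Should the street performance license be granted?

(1) safety training — holds.
(a) all abutters consent — not met.
(i) age ≥ 21 — met.
(ii) ≥500 ft from school — holds.
(A) no complaint in 6 mo. — holds.
(B) ≤ 15 units — fails.
(C) hardship waiver — not met.
(iii): T OR F OR F → true.
So (b) is satisfied (T AND T AND T).
(2): F OR T → true.
(a) fee paid — not satisfied.
(b) primary residence — holds.
(c) insurance ≥ $100,000 — not satisfied.
(3) = F OR T OR F = true.
Overall = T AND T AND T = true.

Yes — granted.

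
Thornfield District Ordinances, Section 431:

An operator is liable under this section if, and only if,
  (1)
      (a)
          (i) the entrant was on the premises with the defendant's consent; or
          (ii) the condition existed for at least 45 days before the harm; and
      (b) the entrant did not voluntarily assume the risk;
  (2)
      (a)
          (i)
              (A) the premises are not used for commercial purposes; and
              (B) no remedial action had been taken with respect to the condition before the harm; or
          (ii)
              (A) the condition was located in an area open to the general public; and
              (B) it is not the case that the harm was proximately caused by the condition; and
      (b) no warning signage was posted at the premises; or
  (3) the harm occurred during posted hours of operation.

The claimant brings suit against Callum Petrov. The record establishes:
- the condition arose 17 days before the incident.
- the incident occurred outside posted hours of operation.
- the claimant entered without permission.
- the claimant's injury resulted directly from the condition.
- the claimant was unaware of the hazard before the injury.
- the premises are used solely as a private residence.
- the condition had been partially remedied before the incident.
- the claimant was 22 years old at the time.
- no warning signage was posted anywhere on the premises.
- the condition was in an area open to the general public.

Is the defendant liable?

(i) consent to enter — not met.
(ii) condition ≥45 days old — not met.
(a): F OR F → false.
(b) no assumed risk — met.
(1) = F AND T = false.
(A) not (commercial use) — holds.
(B) no remedial action — fails.
So (i) is not satisfied (T AND F).
(A) public area — satisfied.
(B) not (proximate cause) — not satisfied.
(ii): T AND F → false.
So (a) is not satisfied (F OR F).
(b) no signage posted — holds.
(2): F AND T → false.
(3) during posted hours — not satisfied.
Overall = F OR F OR F = false.

No — not liable.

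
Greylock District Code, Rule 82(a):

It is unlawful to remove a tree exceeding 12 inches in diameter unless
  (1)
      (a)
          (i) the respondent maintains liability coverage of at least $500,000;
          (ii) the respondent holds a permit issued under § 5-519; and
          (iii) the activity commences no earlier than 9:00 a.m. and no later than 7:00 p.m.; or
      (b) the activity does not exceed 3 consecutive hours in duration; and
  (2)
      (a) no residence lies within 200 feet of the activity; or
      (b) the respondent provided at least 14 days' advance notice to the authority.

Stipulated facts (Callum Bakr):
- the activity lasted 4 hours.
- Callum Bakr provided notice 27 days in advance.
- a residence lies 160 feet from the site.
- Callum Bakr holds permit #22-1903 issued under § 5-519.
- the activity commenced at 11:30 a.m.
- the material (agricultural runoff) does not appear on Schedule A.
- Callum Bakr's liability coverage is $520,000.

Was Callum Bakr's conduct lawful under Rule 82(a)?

Yes — lawful.

(i) coverage ≥ $500,000 — holds.
(ii) holds permit — met.
(iii) start within hours — met.
(a): T AND T AND T → true.
(b) ≤ 3 hrs duration — not met.
So (1) is satisfied (T OR F).
(a) no residence in 200 ft — not met.
(b) ≥14 days' notice — holds.
(2): F OR T → true.
Overall: T AND T → true.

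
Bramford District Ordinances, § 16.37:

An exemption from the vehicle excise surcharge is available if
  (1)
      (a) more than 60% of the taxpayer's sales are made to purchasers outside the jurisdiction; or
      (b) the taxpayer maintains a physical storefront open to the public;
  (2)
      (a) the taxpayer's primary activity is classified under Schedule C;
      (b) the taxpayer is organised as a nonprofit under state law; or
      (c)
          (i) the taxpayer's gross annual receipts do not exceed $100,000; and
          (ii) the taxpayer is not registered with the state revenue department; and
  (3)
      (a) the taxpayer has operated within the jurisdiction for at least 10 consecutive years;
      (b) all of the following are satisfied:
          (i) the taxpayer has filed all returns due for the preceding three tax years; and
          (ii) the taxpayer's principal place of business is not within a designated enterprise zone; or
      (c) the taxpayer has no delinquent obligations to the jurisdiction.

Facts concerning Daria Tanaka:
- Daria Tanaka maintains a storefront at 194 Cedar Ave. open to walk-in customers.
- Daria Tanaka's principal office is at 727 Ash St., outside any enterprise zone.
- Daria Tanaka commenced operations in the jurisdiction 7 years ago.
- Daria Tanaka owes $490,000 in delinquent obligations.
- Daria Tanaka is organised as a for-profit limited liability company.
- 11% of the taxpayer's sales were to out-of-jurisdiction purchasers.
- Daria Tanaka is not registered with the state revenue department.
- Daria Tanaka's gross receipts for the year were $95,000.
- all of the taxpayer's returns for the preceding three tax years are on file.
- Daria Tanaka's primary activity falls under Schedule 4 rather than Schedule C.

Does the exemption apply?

Yes — exempt.

(a) >60% out-of-jur. sales — not met.
(b) has storefront — met.
(1) = F OR T = true.
(a) Schedule C activity — fails.
(b) nonprofit — fails.
(i) receipts ≤ $100,000 — met.
(ii) not (state-registered) — satisfied.
(c): T AND T → true.
So (2) is satisfied (F OR F OR T).
(a) ≥ 10 yrs in jurisdiction — fails.
(i) returns current — holds.
(ii) not (in enterprise zone) — met.
So (b) is satisfied (T AND T).
(c) no delinquency — fails.
(3) = F OR T OR F = true.
Overall = T AND T AND T = true.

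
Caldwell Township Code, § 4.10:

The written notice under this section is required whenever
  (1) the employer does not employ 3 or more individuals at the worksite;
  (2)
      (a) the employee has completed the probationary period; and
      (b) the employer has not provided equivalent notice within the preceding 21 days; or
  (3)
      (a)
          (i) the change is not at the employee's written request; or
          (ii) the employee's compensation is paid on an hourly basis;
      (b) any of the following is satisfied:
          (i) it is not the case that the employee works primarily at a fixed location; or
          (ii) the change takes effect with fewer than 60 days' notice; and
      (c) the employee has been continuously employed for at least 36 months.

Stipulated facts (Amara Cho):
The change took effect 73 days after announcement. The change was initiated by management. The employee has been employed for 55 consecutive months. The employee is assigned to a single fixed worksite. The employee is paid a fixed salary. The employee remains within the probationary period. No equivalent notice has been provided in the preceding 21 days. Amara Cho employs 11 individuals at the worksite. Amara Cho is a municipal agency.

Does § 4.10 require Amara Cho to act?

(1) not (≥ 3 at site) — fails.
(a) past probation — fails.
(b) no recent notice — satisfied.
So (2) is not satisfied (F AND T).
(i) not employee-requested — met.
(ii) hourly-paid — not met.
(a) = T OR F = true.
(i) not (fixed location) — not satisfied.
(ii) < 60 days' notice — fails.
(b): F OR F → false.
(c) tenure ≥ 36 mo. — met.
(3): T AND F AND T → false.
Overall = F OR F OR F = false.

No — not required.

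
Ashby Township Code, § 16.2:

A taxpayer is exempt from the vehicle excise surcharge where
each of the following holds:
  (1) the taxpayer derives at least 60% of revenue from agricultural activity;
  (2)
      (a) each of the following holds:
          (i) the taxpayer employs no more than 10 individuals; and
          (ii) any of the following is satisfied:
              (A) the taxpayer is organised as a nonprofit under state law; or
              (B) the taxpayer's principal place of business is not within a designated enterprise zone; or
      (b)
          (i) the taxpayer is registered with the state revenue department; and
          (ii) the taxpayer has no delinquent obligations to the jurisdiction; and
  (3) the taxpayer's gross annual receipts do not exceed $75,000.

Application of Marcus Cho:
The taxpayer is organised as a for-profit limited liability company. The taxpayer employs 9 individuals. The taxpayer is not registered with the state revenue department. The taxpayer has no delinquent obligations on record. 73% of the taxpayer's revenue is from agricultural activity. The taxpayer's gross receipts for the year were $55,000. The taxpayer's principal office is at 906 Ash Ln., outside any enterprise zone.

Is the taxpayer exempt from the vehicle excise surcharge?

(1) ≥60% agricultural — satisfied.
(i) ≤ 10 employees — met.
(A) nonprofit — not met.
(B) not (in enterprise zone) — satisfied.
(ii): F OR T → true.
(a): T AND T → true.
(i) state-registered — not satisfied.
(ii) no delinquency — holds.
So (b) is not satisfied (F AND T).
So (2) is satisfied (T OR F).
(3) receipts ≤ $75,000 — satisfied.
So Overall is satisfied (T AND T AND T).

Yes — exempt.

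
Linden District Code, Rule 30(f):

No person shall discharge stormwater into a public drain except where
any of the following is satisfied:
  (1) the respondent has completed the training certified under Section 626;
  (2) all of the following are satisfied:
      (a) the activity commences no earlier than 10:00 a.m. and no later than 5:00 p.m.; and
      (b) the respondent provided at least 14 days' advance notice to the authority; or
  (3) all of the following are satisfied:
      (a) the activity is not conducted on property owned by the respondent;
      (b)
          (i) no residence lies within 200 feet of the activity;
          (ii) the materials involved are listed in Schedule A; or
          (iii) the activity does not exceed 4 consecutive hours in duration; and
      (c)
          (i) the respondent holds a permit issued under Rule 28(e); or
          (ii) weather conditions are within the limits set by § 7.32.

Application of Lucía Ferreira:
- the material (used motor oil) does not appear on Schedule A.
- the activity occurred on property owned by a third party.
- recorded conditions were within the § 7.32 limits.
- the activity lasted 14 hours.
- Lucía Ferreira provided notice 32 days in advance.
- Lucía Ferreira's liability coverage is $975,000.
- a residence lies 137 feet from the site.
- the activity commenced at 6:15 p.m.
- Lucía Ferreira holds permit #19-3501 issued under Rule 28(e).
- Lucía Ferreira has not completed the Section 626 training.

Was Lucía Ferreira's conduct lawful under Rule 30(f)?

No — unlawful.

(1) training certified — fails.
(a) start within hours — not satisfied.
(b) ≥14 days' notice — satisfied.
(2): F AND T → false.
(a) not (own property) — satisfied.
(i) no residence in 200 ft — fails.
(ii) Schedule A material — not met.
(iii) ≤ 4 hrs duration — fails.
So (b) is not satisfied (F OR F OR F).
(i) holds permit — satisfied.
(ii) weather ok — met.
(c): T OR T → true.
So (3) is not satisfied (T AND F AND T).
So Overall is not satisfied (F OR F OR F).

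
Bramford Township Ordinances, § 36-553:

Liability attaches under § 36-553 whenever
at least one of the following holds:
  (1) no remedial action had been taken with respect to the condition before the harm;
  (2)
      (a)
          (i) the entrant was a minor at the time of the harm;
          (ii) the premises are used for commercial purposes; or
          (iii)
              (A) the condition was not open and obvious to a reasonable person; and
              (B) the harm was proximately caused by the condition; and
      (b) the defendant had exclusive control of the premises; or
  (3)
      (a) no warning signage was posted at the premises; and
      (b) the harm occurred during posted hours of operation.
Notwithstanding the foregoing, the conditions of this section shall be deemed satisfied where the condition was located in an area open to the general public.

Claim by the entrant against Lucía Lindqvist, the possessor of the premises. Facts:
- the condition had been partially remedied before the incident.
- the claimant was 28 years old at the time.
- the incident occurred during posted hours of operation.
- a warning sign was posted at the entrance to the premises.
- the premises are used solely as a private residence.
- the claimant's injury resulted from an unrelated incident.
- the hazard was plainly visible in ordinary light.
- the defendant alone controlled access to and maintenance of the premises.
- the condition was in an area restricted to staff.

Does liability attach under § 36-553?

(1) no remedial action — not satisfied.
(i) entrant a minor — not satisfied.
(ii) commercial use — not satisfied.
(A) not open/obvious — fails.
(B) proximate cause — not satisfied.
So (iii) is not satisfied (F AND F).
(a): F OR F OR F → false.
(b) exclusive control — satisfied.
So (2) is not satisfied (F AND T).
(a) no signage posted — not met.
(b) during posted hours — satisfied.
So (3) is not satisfied (F AND T).
So Overall is not satisfied (F OR F OR F).
Exception (public area) — not satisfied.
Result: main false OR exception false → false.

No — not liable.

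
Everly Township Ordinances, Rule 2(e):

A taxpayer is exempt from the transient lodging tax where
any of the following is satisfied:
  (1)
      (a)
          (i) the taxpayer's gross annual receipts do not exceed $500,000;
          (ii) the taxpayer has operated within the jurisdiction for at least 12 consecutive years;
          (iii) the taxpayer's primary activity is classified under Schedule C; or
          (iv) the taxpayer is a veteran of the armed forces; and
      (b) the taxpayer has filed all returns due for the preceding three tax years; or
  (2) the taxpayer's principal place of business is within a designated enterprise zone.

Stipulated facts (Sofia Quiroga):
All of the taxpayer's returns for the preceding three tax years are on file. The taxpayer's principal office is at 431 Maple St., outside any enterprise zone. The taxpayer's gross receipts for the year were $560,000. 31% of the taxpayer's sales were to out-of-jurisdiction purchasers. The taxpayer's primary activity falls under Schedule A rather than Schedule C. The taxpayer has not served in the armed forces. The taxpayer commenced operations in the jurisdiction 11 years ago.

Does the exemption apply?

(i) receipts ≤ $500,000 — not satisfied.
(ii) ≥ 12 yrs in jurisdiction — fails.
(iii) Schedule C activity — not met.
(iv) veteran — fails.
(a): F OR F OR F OR F → false.
(b) returns current — met.
So (1) is not satisfied (F AND T).
(2) in enterprise zone — not satisfied.
Overall: F OR F → false.

No — not exempt.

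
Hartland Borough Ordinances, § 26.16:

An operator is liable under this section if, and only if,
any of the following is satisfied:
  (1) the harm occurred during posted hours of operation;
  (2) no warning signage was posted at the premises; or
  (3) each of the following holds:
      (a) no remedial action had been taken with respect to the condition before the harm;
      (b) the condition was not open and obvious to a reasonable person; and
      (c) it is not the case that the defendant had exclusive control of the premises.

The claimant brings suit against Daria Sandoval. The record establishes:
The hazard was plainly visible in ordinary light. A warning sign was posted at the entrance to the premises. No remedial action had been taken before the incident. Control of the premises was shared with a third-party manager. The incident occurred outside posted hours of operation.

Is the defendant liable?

(1) during posted hours — fails.
(2) no signage posted — not satisfied.
(a) no remedial action — satisfied.
(b) not open/obvious — not satisfied.
(c) not (exclusive control) — holds.
(3): T AND F AND T → false.
Overall = F OR F OR F = false.

No — not liable.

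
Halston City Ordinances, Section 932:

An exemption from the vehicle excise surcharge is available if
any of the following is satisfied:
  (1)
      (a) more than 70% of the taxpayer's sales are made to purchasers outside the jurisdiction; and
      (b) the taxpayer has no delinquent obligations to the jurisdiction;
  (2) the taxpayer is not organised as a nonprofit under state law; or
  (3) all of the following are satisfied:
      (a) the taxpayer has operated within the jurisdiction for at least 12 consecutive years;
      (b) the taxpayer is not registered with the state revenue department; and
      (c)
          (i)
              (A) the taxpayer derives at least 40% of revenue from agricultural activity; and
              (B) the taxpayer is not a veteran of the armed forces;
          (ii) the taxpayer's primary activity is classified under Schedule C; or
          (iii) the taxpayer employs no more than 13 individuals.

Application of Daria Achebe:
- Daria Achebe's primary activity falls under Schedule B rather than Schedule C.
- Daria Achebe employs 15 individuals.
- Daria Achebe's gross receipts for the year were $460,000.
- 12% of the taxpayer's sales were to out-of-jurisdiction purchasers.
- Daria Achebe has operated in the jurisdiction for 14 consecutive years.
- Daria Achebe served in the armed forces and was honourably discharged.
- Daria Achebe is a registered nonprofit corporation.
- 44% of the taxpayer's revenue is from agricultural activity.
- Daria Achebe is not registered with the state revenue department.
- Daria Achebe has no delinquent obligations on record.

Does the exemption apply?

(a) >70% out-of-jur. sales — not satisfied.
(b) no delinquency — holds.
So (1) is not satisfied (F AND T).
(2) not (nonprofit) — not satisfied.
(a) ≥ 12 yrs in jurisdiction — met.
(b) not (state-registered) — holds.
(A) ≥40% agricultural — satisfied.
(B) not (veteran) — not met.
So (i) is not satisfied (T AND F).
(ii) Schedule C activity — not met.
(iii) ≤ 13 employees — fails.
(c): F OR F OR F → false.
(3) = T AND T AND F = false.
Overall: F OR F OR F → false.

No — not exempt.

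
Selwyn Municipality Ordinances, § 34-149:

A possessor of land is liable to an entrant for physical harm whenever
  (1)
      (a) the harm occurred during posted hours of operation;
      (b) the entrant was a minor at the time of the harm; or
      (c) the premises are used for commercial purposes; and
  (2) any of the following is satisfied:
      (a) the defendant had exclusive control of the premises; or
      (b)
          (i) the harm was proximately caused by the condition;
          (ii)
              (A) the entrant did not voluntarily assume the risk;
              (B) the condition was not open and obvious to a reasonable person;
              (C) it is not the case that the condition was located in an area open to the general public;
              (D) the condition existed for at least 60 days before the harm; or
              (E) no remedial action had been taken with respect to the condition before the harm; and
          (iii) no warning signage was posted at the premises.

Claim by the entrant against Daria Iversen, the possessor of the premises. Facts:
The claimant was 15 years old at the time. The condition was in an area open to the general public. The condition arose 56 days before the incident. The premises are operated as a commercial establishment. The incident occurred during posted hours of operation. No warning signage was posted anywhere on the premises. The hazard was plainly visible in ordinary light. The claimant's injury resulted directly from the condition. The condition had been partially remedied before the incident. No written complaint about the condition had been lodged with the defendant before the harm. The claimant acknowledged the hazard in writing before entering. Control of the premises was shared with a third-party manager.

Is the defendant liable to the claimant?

No — not liable.

(a) during posted hours — met.
(b) entrant a minor — met.
(c) commercial use — met.
(1): T OR T OR T → true.
(a) exclusive control — fails.
(i) proximate cause — met.
(A) no assumed risk — not satisfied.
(B) not open/obvious — fails.
(C) not (public area) — not met.
(D) condition ≥60 days old — not satisfied.
(E) no remedial action — fails.
(ii): F OR F OR F OR F OR F → false.
(iii) no signage posted — satisfied.
(b) = T AND F AND T = false.
So (2) is not satisfied (F OR F).
Overall: T AND F → false.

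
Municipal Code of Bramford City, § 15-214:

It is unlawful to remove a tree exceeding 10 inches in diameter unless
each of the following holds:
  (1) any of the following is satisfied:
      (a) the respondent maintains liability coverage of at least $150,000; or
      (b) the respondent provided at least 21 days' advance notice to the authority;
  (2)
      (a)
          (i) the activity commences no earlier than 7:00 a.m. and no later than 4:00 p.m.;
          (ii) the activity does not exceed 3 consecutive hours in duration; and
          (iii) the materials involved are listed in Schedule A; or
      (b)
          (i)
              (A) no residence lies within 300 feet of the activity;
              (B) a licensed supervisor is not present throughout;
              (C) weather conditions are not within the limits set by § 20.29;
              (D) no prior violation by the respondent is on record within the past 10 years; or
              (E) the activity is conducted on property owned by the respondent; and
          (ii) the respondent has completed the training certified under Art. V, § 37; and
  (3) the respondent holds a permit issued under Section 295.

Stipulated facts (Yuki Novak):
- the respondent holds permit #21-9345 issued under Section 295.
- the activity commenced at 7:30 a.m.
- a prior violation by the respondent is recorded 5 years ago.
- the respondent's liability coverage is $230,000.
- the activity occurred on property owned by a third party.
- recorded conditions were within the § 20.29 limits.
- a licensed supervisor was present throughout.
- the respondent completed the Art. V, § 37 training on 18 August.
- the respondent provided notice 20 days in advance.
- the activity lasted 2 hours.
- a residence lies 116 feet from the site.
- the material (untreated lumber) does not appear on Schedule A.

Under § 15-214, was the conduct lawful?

(a) coverage ≥ $150,000 — holds.
(b) ≥21 days' notice — fails.
(1) = T OR F = true.
(i) start within hours — satisfied.
(ii) ≤ 3 hrs duration — satisfied.
(iii) Schedule A material — not satisfied.
So (a) is not satisfied (T AND T AND F).
(A) no residence in 300 ft — not satisfied.
(B) not (supervisor present) — not satisfied.
(C) not (weather ok) — fails.
(D) no prior violation — not satisfied.
(E) own property — fails.
So (i) is not satisfied (F OR F OR F OR F OR F).
(ii) training certified — met.
So (b) is not satisfied (F AND T).
So (2) is not satisfied (F OR F).
(3) holds permit — holds.
So Overall is not satisfied (T AND F AND T).

No — unlawful.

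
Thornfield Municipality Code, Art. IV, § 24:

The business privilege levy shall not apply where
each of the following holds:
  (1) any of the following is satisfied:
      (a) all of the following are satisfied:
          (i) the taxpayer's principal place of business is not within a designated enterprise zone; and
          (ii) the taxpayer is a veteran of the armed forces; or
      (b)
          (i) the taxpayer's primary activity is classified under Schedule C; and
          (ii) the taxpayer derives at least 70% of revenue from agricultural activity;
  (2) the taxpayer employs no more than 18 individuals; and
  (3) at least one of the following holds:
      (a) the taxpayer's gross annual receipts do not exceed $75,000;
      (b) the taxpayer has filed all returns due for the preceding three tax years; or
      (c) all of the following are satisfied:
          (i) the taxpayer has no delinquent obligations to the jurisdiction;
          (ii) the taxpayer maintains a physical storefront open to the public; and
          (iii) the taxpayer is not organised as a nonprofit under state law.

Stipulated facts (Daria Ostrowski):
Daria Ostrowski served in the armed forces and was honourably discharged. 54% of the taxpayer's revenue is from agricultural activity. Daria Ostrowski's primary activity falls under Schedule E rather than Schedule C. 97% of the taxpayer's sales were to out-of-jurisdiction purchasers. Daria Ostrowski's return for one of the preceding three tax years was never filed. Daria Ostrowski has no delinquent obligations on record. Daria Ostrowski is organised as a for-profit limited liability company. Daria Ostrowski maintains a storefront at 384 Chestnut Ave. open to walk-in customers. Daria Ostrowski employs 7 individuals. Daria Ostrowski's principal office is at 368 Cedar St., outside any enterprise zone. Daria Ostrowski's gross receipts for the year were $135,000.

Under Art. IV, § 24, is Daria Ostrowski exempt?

Yes — exempt.

(i) not (in enterprise zone) — holds.
(ii) veteran — holds.
(a): T AND T → true.
(i) Schedule C activity — not met.
(ii) ≥70% agricultural — fails.
(b): F AND F → false.
(1): T OR F → true.
(2) ≤ 18 employees — satisfied.
(a) receipts ≤ $75,000 — fails.
(b) returns current — fails.
(i) no delinquency — holds.
(ii) has storefront — holds.
(iii) not (nonprofit) — met.
So (c) is satisfied (T AND T AND T).
(3): F OR F OR T → true.
So Overall is satisfied (T AND T AND T).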